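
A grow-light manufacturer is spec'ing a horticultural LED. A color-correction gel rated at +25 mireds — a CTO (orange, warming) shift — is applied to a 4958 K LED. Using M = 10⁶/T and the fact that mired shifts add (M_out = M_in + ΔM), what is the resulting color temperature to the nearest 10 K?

M_in = 10⁶/4958 = 201.69 mireds.
M_out = 201.69 + (+25) = 226.69 mireds.
T_out = 10⁶/226.69 = 4411.2 K → 4410 K.

4410 K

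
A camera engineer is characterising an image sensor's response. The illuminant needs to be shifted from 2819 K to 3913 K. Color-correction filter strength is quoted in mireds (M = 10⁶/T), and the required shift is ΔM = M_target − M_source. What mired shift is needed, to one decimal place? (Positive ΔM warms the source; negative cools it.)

M_source = 10⁶/2819 = 354.736; M_target = 10⁶/3913 = 255.558.
ΔM = 255.558 − 354.736 = -99.177 → -99.2 mireds, a cooling shift.

-99.2 mireds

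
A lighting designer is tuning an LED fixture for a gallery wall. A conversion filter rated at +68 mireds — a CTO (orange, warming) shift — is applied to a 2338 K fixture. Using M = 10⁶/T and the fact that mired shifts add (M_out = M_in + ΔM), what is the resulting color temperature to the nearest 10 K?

M_in = 10⁶/2338 = 427.72 mireds.
M_out = 427.72 + (+68) = 495.72 mireds.
T_out = 10⁶/495.72 = 2017.3 K → 2020 K.

2020 K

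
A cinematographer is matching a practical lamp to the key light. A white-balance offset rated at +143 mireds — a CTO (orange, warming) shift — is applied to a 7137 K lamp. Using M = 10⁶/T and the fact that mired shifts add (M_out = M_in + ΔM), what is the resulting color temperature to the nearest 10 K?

3530 K

M_in = 10⁶/7137 = 140.11 mireds.
M_out = 140.11 + (+143) = 283.11 mireds.
T_out = 10⁶/283.11 = 3532.1 K → 3530 K.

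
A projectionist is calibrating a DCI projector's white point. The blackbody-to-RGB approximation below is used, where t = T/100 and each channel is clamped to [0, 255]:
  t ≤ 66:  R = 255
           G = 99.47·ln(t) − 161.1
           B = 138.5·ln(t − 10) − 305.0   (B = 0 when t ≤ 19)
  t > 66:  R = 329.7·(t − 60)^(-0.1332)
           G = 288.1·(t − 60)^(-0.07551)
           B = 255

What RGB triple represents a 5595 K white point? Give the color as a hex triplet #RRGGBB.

#FFEFE1

t = 5595/100 = 55.95; the t ≤ 66 branch applies.
R = 255 by definition for t ≤ 66.
G = 99.47·ln 55.95 − 161.1 = 99.47·4.0245 − 161.1 = 239.213.
B = 138.5·ln(55.95 − 10) − 305.0 = 138.5·ln 45.95 − 305.0 = 138.5·3.8276 − 305.0 = 225.116.
Rounded: (255, 239, 225).
In hex: #FFEFE1.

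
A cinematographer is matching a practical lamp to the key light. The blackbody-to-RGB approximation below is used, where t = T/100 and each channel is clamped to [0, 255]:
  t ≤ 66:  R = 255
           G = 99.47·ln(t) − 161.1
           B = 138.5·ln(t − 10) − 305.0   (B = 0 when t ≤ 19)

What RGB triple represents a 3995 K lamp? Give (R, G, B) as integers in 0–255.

(255, 206, 166)

t = 3995/100 = 39.95; the t ≤ 66 branch applies.
R = 255 by definition for t ≤ 66.
G = 99.47·ln 39.95 − 161.1 = 99.47·3.6876 − 161.1 = 205.708.
B = 138.5·ln(39.95 − 10) − 305.0 = 138.5·ln 29.95 − 305.0 = 138.5·3.3995 − 305.0 = 165.835.
Rounded: (255, 206, 166).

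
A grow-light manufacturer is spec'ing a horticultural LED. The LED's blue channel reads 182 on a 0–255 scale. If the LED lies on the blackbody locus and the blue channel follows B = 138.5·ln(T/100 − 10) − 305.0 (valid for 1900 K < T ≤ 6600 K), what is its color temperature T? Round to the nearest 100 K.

ln(t − 10) = (182 + 305.0) / 138.5 = 3.5162.
t − 10 = e^3.5162 = 33.658, so t = 43.658.
T = 100·t = 4366 K → 4400 K to the nearest 100 K.

4400 K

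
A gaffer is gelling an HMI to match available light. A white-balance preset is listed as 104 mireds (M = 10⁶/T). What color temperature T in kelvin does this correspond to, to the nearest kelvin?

9615 K

T = 10⁶ / 104 = 9615.38 K → 9615 K.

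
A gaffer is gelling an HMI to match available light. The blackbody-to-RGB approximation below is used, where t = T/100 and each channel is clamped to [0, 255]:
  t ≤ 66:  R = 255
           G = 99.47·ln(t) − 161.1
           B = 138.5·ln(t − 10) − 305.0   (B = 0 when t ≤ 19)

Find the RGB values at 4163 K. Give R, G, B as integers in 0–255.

R=255, G=210, B=173

t = 4163/100 = 41.63; the t ≤ 66 branch applies.
R = 255 by definition for t ≤ 66.
G = 99.47·ln 41.63 − 161.1 = 99.47·3.7288 − 161.1 = 209.806.
B = 138.5·ln(41.63 − 10) − 305.0 = 138.5·ln 31.63 − 305.0 = 138.5·3.4541 − 305.0 = 173.394.
Rounded: (255, 210, 173).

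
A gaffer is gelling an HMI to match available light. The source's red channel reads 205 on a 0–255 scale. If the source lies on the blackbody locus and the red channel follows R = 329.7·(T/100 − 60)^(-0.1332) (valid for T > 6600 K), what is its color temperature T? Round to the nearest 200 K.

(t − 60)^(-0.1332) = 205/329.7 = 0.62178.
t − 60 = 0.62178^(1/-0.1332) = 0.62178^(-7.508) = 35.423, so t = 95.423.
T = 100·t = 9542 K → 9600 K to the nearest 200 K.

9600 K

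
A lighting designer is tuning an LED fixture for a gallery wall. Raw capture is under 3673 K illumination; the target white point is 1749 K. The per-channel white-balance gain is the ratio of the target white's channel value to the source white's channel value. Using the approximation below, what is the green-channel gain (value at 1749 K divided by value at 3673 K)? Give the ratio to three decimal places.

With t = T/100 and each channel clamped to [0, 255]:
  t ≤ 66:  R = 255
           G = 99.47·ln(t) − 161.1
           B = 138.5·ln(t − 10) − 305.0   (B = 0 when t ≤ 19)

0.626

At 3673 K (t = 36.73):
  G = 99.47·ln 36.73 − 161.1 = 99.47·3.6036 − 161.1 = 197.349.
At 1749 K (t = 17.49):
  G = 99.47·ln 17.49 − 161.1 = 99.47·2.8616 − 161.1 = 123.546.
Gain = 123.546 / 197.349 = 0.6260 → 0.626.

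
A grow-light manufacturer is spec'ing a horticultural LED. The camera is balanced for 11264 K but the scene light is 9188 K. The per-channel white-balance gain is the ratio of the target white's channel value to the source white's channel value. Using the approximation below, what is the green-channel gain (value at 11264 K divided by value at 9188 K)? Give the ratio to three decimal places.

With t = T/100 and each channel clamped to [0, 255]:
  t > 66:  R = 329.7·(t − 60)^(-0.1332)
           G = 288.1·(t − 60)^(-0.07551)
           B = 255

At 9188 K (t = 91.88):
  G = 288.1·(91.88 − 60)^(-0.07551) = 288.1·31.88^(-0.07551) = 288.1·0.76996 = 221.826.
At 11264 K (t = 112.64):
  G = 288.1·(112.64 − 60)^(-0.07551) = 288.1·52.64^(-0.07551) = 288.1·0.74135 = 213.583.
Gain = 213.583 / 221.826 = 0.9628 → 0.963.

0.963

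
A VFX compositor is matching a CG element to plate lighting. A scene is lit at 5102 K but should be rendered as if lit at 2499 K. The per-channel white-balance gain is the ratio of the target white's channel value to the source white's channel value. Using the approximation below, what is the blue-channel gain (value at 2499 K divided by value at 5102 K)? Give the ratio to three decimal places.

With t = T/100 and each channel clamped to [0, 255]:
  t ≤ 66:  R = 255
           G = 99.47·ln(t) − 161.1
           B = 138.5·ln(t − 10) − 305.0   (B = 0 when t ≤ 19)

0.334

At 5102 K (t = 51.02):
  B = 138.5·ln(51.02 − 10) − 305.0 = 138.5·ln 41.02 − 305.0 = 138.5·3.7141 − 305.0 = 209.397.
At 2499 K (t = 24.99):
  B = 138.5·ln(24.99 − 10) − 305.0 = 138.5·ln 14.99 − 305.0 = 138.5·2.7074 − 305.0 = 69.973.
Gain = 69.973 / 209.397 = 0.3342 → 0.334.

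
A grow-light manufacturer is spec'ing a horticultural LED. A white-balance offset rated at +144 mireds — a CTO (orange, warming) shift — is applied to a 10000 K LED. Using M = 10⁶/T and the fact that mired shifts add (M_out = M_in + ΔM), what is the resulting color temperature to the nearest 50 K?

M_in = 10⁶/10000 = 100.00 mireds.
M_out = 100.00 + (+144) = 244.00 mireds.
T_out = 10⁶/244.00 = 4098.4 K → 4100 K.

4100 K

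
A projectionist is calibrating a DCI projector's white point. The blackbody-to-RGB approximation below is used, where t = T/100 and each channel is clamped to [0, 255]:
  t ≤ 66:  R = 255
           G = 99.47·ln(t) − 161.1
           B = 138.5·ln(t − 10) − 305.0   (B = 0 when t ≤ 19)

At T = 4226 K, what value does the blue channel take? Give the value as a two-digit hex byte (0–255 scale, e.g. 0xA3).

0xB0

t = 4226/100 = 42.26; the t ≤ 66 branch applies.
B = 138.5·ln(42.26 − 10) − 305.0 = 138.5·ln 32.26 − 305.0 = 138.5·3.4738 − 305.0 = 176.125.
Rounded: 176; in hex, 0xB0.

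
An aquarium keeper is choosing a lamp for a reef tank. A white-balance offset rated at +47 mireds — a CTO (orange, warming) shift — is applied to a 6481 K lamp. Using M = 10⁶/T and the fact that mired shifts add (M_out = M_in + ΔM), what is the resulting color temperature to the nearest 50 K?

4950 K

M_in = 10⁶/6481 = 154.30 mireds.
M_out = 154.30 + (+47) = 201.30 mireds.
T_out = 10⁶/201.30 = 4967.8 K → 4950 K.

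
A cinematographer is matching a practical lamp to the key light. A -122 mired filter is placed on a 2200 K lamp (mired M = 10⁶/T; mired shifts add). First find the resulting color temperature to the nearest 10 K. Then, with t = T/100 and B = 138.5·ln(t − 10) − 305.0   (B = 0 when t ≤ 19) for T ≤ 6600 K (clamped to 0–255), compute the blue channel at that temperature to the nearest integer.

111

M_in = 10⁶/2200 = 454.55; M_out = 454.55 + (-122) = 332.55.
T_out = 10⁶/332.55 = 3007.1 K → 3010 K; t = 30.1.
B = 138.5·ln(30.1 − 10) − 305.0 = 138.5·ln 20.1 − 305.0 = 138.5·3.0007 − 305.0 = 110.600.
Rounded: 111.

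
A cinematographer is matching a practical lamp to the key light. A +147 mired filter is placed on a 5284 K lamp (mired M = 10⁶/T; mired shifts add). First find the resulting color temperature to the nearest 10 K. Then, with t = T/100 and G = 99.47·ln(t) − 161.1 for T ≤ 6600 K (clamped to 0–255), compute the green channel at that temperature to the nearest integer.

M_in = 10⁶/5284 = 189.25; M_out = 189.25 + (+147) = 336.25.
T_out = 10⁶/336.25 = 2974.0 K → 2970 K; t = 29.7.
G = 99.47·ln 29.7 − 161.1 = 99.47·3.3911 − 161.1 = 176.217.
Rounded: 176.

176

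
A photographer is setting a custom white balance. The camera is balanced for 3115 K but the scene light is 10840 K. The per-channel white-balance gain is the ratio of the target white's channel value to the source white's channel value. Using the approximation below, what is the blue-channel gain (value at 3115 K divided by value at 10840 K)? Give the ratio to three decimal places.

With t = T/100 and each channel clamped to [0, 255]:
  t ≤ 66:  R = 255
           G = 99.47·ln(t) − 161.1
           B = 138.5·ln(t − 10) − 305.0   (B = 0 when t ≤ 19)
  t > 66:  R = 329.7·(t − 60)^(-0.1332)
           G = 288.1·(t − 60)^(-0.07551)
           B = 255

0.461

At 10840 K (t = 108.4):
  B = 255 by definition for t > 66.
At 3115 K (t = 31.15):
  B = 138.5·ln(31.15 − 10) − 305.0 = 138.5·ln 21.15 − 305.0 = 138.5·3.0516 − 305.0 = 117.652.
Gain = 117.652 / 255.000 = 0.4614 → 0.461.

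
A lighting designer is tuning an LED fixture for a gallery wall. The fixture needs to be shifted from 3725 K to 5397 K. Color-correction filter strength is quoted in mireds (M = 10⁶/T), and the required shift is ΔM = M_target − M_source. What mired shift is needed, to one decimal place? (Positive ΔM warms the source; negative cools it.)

-83.2 mireds

M_source = 10⁶/3725 = 268.456; M_target = 10⁶/5397 = 185.288.
ΔM = 185.288 − 268.456 = -83.168 → -83.2 mireds, a cooling shift.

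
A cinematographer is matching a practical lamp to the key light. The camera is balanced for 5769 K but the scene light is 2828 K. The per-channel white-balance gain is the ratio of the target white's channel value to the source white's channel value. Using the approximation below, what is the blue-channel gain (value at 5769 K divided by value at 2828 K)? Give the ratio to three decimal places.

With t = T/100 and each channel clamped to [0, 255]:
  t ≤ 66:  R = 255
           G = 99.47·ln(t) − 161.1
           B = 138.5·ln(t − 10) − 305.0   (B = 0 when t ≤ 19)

At 2828 K (t = 28.28):
  B = 138.5·ln(28.28 − 10) − 305.0 = 138.5·ln 18.28 − 305.0 = 138.5·2.9058 − 305.0 = 97.454.
At 5769 K (t = 57.69):
  B = 138.5·ln(57.69 − 10) − 305.0 = 138.5·ln 47.69 − 305.0 = 138.5·3.8647 − 305.0 = 230.264.
Gain = 230.264 / 97.454 = 2.3628 → 2.363.

2.363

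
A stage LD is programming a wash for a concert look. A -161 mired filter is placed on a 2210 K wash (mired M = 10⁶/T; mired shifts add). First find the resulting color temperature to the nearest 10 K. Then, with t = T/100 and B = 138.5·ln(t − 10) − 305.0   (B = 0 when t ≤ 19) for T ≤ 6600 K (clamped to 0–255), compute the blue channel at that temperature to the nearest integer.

137

M_in = 10⁶/2210 = 452.49; M_out = 452.49 + (-161) = 291.49.
T_out = 10⁶/291.49 = 3430.7 K → 3430 K; t = 34.3.
B = 138.5·ln(34.3 − 10) − 305.0 = 138.5·ln 24.3 − 305.0 = 138.5·3.1905 − 305.0 = 136.881.
Rounded: 137.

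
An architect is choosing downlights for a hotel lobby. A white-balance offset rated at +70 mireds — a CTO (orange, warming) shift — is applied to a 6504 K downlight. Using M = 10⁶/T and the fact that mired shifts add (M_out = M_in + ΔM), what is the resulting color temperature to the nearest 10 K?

M_in = 10⁶/6504 = 153.75 mireds.
M_out = 153.75 + (+70) = 223.75 mireds.
T_out = 10⁶/223.75 = 4469.2 K → 4470 K.

4470 K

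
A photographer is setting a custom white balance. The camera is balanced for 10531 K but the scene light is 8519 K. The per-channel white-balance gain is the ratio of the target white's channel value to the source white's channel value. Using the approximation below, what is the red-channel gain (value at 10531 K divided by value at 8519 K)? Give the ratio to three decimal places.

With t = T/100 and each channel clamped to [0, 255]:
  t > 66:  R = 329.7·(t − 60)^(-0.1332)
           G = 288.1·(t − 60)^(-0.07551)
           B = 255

0.925

At 8519 K (t = 85.19):
  R = 329.7·(85.19 − 60)^(-0.1332) = 329.7·25.19^(-0.1332) = 329.7·0.65066 = 214.524.
At 10531 K (t = 105.31):
  R = 329.7·(105.31 − 60)^(-0.1332) = 329.7·45.31^(-0.1332) = 329.7·0.60172 = 198.387.
Gain = 198.387 / 214.524 = 0.9248 → 0.925.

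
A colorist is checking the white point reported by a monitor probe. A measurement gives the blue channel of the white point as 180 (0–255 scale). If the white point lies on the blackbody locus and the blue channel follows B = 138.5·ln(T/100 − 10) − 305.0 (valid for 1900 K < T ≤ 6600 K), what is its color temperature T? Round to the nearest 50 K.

4300 K

ln(t − 10) = (180 + 305.0) / 138.5 = 3.5018.
t − 10 = e^3.5018 = 33.175, so t = 43.175.
T = 100·t = 4318 K → 4300 K to the nearest 50 K.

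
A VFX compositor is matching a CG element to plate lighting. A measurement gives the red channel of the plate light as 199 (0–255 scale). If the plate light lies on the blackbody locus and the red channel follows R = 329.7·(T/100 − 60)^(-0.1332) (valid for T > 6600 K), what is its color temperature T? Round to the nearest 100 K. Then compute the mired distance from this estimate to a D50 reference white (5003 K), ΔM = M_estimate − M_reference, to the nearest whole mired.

(t − 60)^(-0.1332) = 199/329.7 = 0.60358.
t − 60 = 0.60358^(1/-0.1332) = 0.60358^(-7.508) = 44.273, so t = 104.273.
T = 100·t = 10427 K → 10400 K to the nearest 100 K.
M_estimate = 10⁶/10400 = 96.15; M_reference = 10⁶/5003 = 199.88.
ΔM = 96.15 − 199.88 = -103.73 → -104 mireds.

-104 mireds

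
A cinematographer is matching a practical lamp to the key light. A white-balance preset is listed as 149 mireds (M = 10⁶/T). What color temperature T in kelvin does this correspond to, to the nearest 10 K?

T = 10⁶ / 149 = 6711.41 K → 6710 K.

6710 K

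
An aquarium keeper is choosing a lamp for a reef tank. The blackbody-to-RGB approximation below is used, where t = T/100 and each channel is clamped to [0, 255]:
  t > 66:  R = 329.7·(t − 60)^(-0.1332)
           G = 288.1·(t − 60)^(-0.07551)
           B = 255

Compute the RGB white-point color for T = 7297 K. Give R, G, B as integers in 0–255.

t = 7297/100 = 72.97; the t > 66 branch applies.
R = 329.7·(72.97 − 60)^(-0.1332) = 329.7·12.97^(-0.1332) = 329.7·0.71081 = 234.356.
G = 288.1·(72.97 − 60)^(-0.07551) = 288.1·12.97^(-0.07551) = 288.1·0.82407 = 237.413.
B = 255 by definition for t > 66.
Rounded: (234, 237, 255).

R=234, G=237, B=255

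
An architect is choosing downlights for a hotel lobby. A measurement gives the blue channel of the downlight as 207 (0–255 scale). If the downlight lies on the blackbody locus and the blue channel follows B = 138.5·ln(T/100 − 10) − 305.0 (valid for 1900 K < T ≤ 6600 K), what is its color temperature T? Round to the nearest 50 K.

ln(t − 10) = (207 + 305.0) / 138.5 = 3.6968.
t − 10 = e^3.6968 = 40.316, so t = 50.316.
T = 100·t = 5032 K → 5050 K to the nearest 50 K.

5050 K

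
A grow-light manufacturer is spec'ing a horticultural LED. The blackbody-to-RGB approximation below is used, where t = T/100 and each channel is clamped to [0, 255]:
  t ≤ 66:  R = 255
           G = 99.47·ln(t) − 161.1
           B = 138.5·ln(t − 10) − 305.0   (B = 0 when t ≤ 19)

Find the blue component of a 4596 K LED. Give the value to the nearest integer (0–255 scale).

191

t = 4596/100 = 45.96; the t ≤ 66 branch applies.
B = 138.5·ln(45.96 − 10) − 305.0 = 138.5·ln 35.96 − 305.0 = 138.5·3.5824 − 305.0 = 191.163.
Rounded: 191.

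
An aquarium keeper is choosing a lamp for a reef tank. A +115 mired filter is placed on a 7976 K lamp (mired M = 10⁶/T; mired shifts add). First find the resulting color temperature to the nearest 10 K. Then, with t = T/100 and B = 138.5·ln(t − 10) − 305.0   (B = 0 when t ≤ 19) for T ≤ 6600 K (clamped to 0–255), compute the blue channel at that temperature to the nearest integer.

M_in = 10⁶/7976 = 125.38; M_out = 125.38 + (+115) = 240.38.
T_out = 10⁶/240.38 = 4160.1 K → 4160 K; t = 41.6.
B = 138.5·ln(41.6 − 10) − 305.0 = 138.5·ln 31.6 − 305.0 = 138.5·3.4532 − 305.0 = 173.262.
Rounded: 173.

173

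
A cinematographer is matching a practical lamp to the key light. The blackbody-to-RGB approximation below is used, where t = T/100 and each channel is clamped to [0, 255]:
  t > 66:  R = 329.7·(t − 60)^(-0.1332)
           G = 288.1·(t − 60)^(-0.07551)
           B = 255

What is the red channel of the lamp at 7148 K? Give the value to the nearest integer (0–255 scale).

238

t = 7148/100 = 71.48; the t > 66 branch applies.
R = 329.7·(71.48 − 60)^(-0.1332) = 329.7·11.48^(-0.1332) = 329.7·0.72246 = 238.196.
Rounded: 238.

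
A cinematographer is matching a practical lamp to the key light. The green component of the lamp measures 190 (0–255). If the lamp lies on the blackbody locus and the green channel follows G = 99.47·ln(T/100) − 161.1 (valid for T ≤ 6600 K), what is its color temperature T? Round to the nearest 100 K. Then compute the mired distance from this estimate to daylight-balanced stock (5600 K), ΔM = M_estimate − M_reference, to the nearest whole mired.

+116 mireds

ln t = (190 + 161.1) / 99.47 = 3.5297.
t = e^3.5297 = 34.114.
T = 100·t = 3411 K → 3400 K to the nearest 100 K.
M_estimate = 10⁶/3400 = 294.12; M_reference = 10⁶/5600 = 178.57.
ΔM = 294.12 − 178.57 = 115.55 → +116 mireds.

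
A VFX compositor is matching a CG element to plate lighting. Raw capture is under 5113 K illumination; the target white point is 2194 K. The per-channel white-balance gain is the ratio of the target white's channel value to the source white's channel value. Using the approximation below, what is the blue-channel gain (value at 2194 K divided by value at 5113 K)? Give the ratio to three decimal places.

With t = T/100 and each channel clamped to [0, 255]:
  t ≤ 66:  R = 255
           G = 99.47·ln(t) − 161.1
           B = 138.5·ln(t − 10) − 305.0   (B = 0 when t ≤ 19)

0.183

At 5113 K (t = 51.13):
  B = 138.5·ln(51.13 − 10) − 305.0 = 138.5·ln 41.13 − 305.0 = 138.5·3.7167 − 305.0 = 209.768.
At 2194 K (t = 21.94):
  B = 138.5·ln(21.94 − 10) − 305.0 = 138.5·ln 11.94 − 305.0 = 138.5·2.4799 − 305.0 = 38.465.
Gain = 38.465 / 209.768 = 0.1834 → 0.183.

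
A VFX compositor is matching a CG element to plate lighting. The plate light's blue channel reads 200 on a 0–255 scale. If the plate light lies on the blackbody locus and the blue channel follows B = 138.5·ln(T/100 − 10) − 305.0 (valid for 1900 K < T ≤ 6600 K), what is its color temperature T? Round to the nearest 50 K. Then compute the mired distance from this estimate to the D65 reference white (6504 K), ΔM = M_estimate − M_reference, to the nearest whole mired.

ln(t − 10) = (200 + 305.0) / 138.5 = 3.6462.
t − 10 = e^3.6462 = 38.329, so t = 48.329.
T = 100·t = 4833 K → 4850 K to the nearest 50 K.
M_estimate = 10⁶/4850 = 206.19; M_reference = 10⁶/6504 = 153.75.
ΔM = 206.19 − 153.75 = 52.43 → +52 mireds.

+52 mireds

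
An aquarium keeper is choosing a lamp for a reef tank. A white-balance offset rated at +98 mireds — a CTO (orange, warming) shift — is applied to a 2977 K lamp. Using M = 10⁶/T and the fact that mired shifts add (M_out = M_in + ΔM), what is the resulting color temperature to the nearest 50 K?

M_in = 10⁶/2977 = 335.91 mireds.
M_out = 335.91 + (+98) = 433.91 mireds.
T_out = 10⁶/433.91 = 2304.6 K → 2300 K.

2300 K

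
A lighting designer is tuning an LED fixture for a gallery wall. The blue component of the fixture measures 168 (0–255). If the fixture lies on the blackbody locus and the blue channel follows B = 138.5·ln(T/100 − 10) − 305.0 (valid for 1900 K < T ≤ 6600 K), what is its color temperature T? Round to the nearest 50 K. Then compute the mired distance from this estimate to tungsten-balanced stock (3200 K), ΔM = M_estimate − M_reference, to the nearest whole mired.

-66 mireds

ln(t − 10) = (168 + 305.0) / 138.5 = 3.4152.
t − 10 = e^3.4152 = 30.422, so t = 40.422.
T = 100·t = 4042 K → 4050 K to the nearest 50 K.
M_estimate = 10⁶/4050 = 246.91; M_reference = 10⁶/3200 = 312.50.
ΔM = 246.91 − 312.50 = -65.59 → -66 mireds.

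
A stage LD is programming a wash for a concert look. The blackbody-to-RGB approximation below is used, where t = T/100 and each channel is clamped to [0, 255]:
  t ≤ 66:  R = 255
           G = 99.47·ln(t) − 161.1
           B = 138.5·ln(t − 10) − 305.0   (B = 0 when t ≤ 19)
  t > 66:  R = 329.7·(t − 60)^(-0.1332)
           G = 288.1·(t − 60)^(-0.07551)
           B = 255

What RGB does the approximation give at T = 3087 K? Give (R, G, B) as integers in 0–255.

(255, 180, 116)

t = 3087/100 = 30.87; the t ≤ 66 branch applies.
R = 255 by definition for t ≤ 66.
G = 99.47·ln 30.87 − 161.1 = 99.47·3.4298 − 161.1 = 180.061.
B = 138.5·ln(30.87 − 10) − 305.0 = 138.5·ln 20.87 − 305.0 = 138.5·3.0383 − 305.0 = 115.806.
Rounded: (255, 180, 116).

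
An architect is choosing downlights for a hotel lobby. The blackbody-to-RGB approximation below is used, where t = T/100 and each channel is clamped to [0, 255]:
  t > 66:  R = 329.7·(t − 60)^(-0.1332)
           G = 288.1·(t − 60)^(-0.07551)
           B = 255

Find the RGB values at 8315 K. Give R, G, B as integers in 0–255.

t = 8315/100 = 83.15; the t > 66 branch applies.
R = 329.7·(83.15 − 60)^(-0.1332) = 329.7·23.15^(-0.1332) = 329.7·0.65802 = 216.951.
G = 288.1·(83.15 − 60)^(-0.07551) = 288.1·23.15^(-0.07551) = 288.1·0.78879 = 227.251.
B = 255 by definition for t > 66.
Rounded: (217, 227, 255).

R=217, G=227, B=255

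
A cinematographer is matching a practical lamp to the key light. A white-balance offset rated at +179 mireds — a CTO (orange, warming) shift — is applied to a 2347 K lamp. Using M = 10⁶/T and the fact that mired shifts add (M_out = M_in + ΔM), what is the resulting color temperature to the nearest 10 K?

M_in = 10⁶/2347 = 426.08 mireds.
M_out = 426.08 + (+179) = 605.08 mireds.
T_out = 10⁶/605.08 = 1652.7 K → 1650 K.

1650 K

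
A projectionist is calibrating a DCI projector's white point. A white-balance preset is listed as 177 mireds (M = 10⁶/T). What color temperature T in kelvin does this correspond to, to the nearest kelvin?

5650 K

T = 10⁶ / 177 = 5649.72 K → 5650 K.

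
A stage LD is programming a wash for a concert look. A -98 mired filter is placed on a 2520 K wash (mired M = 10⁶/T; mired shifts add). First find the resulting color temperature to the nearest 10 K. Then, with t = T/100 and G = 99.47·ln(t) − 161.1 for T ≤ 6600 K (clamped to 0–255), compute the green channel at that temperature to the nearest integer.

M_in = 10⁶/2520 = 396.83; M_out = 396.83 + (-98) = 298.83.
T_out = 10⁶/298.83 = 3346.4 K → 3350 K; t = 33.5.
G = 99.47·ln 33.5 − 161.1 = 99.47·3.5115 − 161.1 = 188.193.
Rounded: 188.

188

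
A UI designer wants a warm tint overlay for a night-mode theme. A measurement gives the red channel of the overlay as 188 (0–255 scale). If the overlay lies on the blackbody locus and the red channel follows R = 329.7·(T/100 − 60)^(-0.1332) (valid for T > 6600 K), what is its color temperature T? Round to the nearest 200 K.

(t − 60)^(-0.1332) = 188/329.7 = 0.57022.
t − 60 = 0.57022^(1/-0.1332) = 0.57022^(-7.508) = 67.848, so t = 127.848.
T = 100·t = 12785 K → 12800 K to the nearest 200 K.

12800 K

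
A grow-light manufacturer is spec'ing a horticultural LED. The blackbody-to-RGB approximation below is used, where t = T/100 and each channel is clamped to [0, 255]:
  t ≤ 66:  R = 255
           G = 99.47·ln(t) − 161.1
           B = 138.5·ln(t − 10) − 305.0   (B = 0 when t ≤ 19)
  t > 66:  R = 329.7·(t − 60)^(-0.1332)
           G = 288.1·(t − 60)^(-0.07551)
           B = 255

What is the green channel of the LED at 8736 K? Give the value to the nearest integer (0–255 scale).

t = 8736/100 = 87.36; the t > 66 branch applies.
G = 288.1·(87.36 − 60)^(-0.07551) = 288.1·27.36^(-0.07551) = 288.1·0.77890 = 224.402.
Rounded: 224.

224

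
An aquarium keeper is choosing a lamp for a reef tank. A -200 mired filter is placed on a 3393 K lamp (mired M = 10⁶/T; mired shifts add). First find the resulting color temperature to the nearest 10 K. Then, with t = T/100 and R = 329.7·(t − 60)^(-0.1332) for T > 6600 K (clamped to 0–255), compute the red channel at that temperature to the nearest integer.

M_in = 10⁶/3393 = 294.72; M_out = 294.72 + (-200) = 94.72.
T_out = 10⁶/94.72 = 10556.9 K → 10560 K; t = 105.6.
R = 329.7·(105.6 − 60)^(-0.1332) = 329.7·45.6^(-0.1332) = 329.7·0.60121 = 198.219.
Rounded: 198.

198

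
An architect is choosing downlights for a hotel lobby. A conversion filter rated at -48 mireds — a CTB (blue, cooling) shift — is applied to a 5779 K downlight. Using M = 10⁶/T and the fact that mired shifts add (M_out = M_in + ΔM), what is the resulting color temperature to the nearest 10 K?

8000 K

M_in = 10⁶/5779 = 173.04 mireds.
M_out = 173.04 + (-48) = 125.04 mireds.
T_out = 10⁶/125.04 = 7997.4 K → 8000 K.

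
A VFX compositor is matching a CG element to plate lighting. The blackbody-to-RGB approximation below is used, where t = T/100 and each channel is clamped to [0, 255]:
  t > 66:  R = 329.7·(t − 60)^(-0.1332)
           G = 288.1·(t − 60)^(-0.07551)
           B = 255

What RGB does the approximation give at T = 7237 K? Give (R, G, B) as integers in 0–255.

t = 7237/100 = 72.37; the t > 66 branch applies.
R = 329.7·(72.37 − 60)^(-0.1332) = 329.7·12.37^(-0.1332) = 329.7·0.71531 = 235.839.
G = 288.1·(72.37 − 60)^(-0.07551) = 288.1·12.37^(-0.07551) = 288.1·0.82702 = 238.264.
B = 255 by definition for t > 66.
Rounded: (236, 238, 255).

(236, 238, 255)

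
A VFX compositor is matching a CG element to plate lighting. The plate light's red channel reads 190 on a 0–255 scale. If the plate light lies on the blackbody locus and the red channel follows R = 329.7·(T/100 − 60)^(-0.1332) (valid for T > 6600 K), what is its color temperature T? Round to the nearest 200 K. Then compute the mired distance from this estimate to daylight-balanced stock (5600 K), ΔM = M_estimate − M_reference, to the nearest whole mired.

(t − 60)^(-0.1332) = 190/329.7 = 0.57628.
t − 60 = 0.57628^(1/-0.1332) = 0.57628^(-7.508) = 62.667, so t = 122.667.
T = 100·t = 12267 K → 12200 K to the nearest 200 K.
M_estimate = 10⁶/12200 = 81.97; M_reference = 10⁶/5600 = 178.57.
ΔM = 81.97 − 178.57 = -96.60 → -97 mireds.

-97 mireds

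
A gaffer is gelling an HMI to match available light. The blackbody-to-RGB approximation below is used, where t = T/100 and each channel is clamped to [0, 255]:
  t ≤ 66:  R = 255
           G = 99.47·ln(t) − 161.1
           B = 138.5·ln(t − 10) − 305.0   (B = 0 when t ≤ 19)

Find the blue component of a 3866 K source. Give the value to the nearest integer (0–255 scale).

160

t = 3866/100 = 38.66; the t ≤ 66 branch applies.
B = 138.5·ln(38.66 − 10) − 305.0 = 138.5·ln 28.66 − 305.0 = 138.5·3.3555 − 305.0 = 159.737.
Rounded: 160.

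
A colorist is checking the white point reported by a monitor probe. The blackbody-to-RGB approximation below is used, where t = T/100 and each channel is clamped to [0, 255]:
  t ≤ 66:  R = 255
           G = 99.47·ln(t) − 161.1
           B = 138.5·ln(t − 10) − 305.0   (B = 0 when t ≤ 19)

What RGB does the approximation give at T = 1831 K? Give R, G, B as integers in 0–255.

t = 1831/100 = 18.31; the t ≤ 66 branch applies.
R = 255 by definition for t ≤ 66.
G = 99.47·ln 18.31 − 161.1 = 99.47·2.9074 − 161.1 = 128.104.
t = 18.31 ≤ 19, so B = 0.
Rounded: (255, 128, 0).

R=255, G=128, B=0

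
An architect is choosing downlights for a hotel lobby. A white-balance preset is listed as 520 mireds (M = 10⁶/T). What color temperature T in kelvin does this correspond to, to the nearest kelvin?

T = 10⁶ / 520 = 1923.08 K → 1923 K.

1923 K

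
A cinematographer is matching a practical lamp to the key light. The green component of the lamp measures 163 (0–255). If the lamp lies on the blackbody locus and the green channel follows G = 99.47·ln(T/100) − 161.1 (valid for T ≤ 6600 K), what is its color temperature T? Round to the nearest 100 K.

ln t = (163 + 161.1) / 99.47 = 3.2583.
t = e^3.2583 = 26.004.
T = 100·t = 2600 K → 2600 K to the nearest 100 K.

2600 K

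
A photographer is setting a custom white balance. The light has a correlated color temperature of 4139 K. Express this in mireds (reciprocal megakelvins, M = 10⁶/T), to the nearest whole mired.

M = 10⁶ / 4139 = 241.604 → 242 mireds.

242 mireds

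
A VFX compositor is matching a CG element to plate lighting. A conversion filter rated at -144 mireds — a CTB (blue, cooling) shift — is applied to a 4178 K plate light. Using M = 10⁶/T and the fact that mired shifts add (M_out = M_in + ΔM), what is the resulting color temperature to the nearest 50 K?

M_in = 10⁶/4178 = 239.35 mireds.
M_out = 239.35 + (-144) = 95.35 mireds.
T_out = 10⁶/95.35 = 10487.8 K → 10500 K.

10500 K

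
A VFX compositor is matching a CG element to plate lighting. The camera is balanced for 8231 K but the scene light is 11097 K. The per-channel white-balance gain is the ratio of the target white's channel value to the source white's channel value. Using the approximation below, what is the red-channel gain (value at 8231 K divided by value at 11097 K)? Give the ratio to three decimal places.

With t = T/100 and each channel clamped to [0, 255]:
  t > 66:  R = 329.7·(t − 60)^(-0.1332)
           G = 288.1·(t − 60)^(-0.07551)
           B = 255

1.116

At 11097 K (t = 110.97):
  R = 329.7·(110.97 − 60)^(-0.1332) = 329.7·50.97^(-0.1332) = 329.7·0.59236 = 195.301.
At 8231 K (t = 82.31):
  R = 329.7·(82.31 − 60)^(-0.1332) = 329.7·22.31^(-0.1332) = 329.7·0.66127 = 218.021.
Gain = 218.021 / 195.301 = 1.1163 → 1.116.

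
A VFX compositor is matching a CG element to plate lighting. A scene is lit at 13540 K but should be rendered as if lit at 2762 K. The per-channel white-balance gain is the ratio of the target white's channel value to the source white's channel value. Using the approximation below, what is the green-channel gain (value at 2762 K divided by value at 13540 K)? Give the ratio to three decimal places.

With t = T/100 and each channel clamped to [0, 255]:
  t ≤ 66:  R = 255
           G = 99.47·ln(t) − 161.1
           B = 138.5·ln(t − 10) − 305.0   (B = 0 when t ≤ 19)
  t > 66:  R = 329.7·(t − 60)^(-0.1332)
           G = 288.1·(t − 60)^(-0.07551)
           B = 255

At 13540 K (t = 135.4):
  G = 288.1·(135.4 − 60)^(-0.07551) = 288.1·75.4^(-0.07551) = 288.1·0.72151 = 207.866.
At 2762 K (t = 27.62):
  G = 99.47·ln 27.62 − 161.1 = 99.47·3.3185 − 161.1 = 168.995.
Gain = 168.995 / 207.866 = 0.8130 → 0.813.

0.813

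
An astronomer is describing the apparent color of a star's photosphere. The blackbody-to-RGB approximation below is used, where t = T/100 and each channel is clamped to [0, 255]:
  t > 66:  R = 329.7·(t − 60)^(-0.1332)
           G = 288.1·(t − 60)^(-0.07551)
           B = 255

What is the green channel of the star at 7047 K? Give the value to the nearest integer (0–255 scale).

241

t = 7047/100 = 70.47; the t > 66 branch applies.
G = 288.1·(70.47 − 60)^(-0.07551) = 288.1·10.47^(-0.07551) = 288.1·0.83750 = 241.283.
Rounded: 241.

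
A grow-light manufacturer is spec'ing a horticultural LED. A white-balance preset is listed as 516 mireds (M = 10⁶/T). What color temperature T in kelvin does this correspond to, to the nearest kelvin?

T = 10⁶ / 516 = 1937.98 K → 1938 K.

1938 K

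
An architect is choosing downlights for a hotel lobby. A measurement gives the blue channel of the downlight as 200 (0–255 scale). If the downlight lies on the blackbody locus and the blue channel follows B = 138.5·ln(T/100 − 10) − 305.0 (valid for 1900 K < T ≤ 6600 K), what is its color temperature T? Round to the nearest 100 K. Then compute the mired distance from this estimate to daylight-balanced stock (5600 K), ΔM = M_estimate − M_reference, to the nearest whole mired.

ln(t − 10) = (200 + 305.0) / 138.5 = 3.6462.
t − 10 = e^3.6462 = 38.329, so t = 48.329.
T = 100·t = 4833 K → 4800 K to the nearest 100 K.
M_estimate = 10⁶/4800 = 208.33; M_reference = 10⁶/5600 = 178.57.
ΔM = 208.33 − 178.57 = 29.76 → +30 mireds.

+30 mireds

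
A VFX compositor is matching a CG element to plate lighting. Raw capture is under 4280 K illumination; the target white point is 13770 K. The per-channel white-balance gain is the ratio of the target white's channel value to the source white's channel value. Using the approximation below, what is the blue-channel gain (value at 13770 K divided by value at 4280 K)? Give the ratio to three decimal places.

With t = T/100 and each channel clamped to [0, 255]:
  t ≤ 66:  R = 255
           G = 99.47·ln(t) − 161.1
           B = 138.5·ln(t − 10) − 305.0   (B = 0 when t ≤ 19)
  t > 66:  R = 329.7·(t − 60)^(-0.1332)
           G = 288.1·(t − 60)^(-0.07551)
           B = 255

1.429

At 4280 K (t = 42.8):
  B = 138.5·ln(42.8 − 10) − 305.0 = 138.5·ln 32.8 − 305.0 = 138.5·3.4904 − 305.0 = 178.424.
At 13770 K (t = 137.7):
  B = 255 by definition for t > 66.
Gain = 255.000 / 178.424 = 1.4292 → 1.429.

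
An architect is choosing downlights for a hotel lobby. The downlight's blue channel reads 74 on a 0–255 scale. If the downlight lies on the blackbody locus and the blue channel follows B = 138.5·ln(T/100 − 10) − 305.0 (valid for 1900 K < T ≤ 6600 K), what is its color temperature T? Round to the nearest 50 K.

ln(t − 10) = (74 + 305.0) / 138.5 = 2.7365.
t − 10 = e^2.7365 = 15.432, so t = 25.432.
T = 100·t = 2543 K → 2550 K to the nearest 50 K.

2550 K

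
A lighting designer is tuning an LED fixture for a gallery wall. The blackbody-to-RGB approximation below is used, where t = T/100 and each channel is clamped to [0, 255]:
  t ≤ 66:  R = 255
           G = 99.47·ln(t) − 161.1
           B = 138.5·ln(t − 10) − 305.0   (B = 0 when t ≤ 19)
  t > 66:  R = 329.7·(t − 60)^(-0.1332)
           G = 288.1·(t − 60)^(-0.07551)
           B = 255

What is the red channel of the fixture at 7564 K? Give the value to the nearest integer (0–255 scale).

229

t = 7564/100 = 75.64; the t > 66 branch applies.
R = 329.7·(75.64 − 60)^(-0.1332) = 329.7·15.64^(-0.1332) = 329.7·0.69331 = 228.584.
Rounded: 229.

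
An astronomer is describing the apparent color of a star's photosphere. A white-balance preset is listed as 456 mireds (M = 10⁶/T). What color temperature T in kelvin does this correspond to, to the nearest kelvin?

T = 10⁶ / 456 = 2192.98 K → 2193 K.

2193 K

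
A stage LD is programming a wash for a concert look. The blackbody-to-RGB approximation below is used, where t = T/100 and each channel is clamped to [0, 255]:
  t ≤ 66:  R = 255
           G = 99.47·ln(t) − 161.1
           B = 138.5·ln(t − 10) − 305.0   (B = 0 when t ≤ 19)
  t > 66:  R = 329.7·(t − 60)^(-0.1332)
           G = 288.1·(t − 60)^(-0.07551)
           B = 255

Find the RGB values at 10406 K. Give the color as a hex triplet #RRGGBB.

t = 10406/100 = 104.06; the t > 66 branch applies.
R = 329.7·(104.06 − 60)^(-0.1332) = 329.7·44.06^(-0.1332) = 329.7·0.60397 = 199.128.
G = 288.1·(104.06 − 60)^(-0.07551) = 288.1·44.06^(-0.07551) = 288.1·0.75138 = 216.472.
B = 255 by definition for t > 66.
Rounded: (199, 216, 255).
In hex: #C7D8FF.

#C7D8FF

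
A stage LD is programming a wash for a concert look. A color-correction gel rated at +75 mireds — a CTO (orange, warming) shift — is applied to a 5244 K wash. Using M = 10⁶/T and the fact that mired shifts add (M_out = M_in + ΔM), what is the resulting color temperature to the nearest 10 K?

M_in = 10⁶/5244 = 190.69 mireds.
M_out = 190.69 + (+75) = 265.69 mireds.
T_out = 10⁶/265.69 = 3763.7 K → 3760 K.

3760 K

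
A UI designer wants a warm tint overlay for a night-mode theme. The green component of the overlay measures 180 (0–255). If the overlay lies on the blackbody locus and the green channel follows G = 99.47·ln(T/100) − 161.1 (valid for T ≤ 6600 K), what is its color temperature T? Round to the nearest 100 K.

ln t = (180 + 161.1) / 99.47 = 3.4292.
t = e^3.4292 = 30.851.
T = 100·t = 3085 K → 3100 K to the nearest 100 K.

3100 K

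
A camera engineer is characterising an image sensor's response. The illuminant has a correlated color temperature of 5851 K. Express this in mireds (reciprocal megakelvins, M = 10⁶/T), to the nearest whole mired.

171 mireds

M = 10⁶ / 5851 = 170.911 → 171 mireds.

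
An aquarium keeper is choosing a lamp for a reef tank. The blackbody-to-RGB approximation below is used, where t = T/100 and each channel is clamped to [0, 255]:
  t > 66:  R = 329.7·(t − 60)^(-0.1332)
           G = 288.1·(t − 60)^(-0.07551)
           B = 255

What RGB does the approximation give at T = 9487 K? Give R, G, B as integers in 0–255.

t = 9487/100 = 94.87; the t > 66 branch applies.
R = 329.7·(94.87 − 60)^(-0.1332) = 329.7·34.87^(-0.1332) = 329.7·0.62308 = 205.430.
G = 288.1·(94.87 − 60)^(-0.07551) = 288.1·34.87^(-0.07551) = 288.1·0.76477 = 220.330.
B = 255 by definition for t > 66.
Rounded: (205, 220, 255).

R=205, G=220, B=255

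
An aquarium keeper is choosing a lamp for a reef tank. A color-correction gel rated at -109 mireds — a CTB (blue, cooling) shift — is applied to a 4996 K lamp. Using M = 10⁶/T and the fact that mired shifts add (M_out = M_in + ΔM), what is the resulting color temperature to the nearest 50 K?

M_in = 10⁶/4996 = 200.16 mireds.
M_out = 200.16 + (-109) = 91.16 mireds.
T_out = 10⁶/91.16 = 10969.7 K → 10950 K.

10950 K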